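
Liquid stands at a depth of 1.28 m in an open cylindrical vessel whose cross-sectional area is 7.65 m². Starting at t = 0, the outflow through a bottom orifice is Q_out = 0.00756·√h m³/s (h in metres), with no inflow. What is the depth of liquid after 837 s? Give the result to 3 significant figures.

Volume balance on the tank: A dh/dt = −0.00756 √h.
∫ h^(−1/2) dh = −(0.00756/A) ∫ dt, giving 2√h = 2√h₀ − (0.00756/A) t.
√h = √1.28 − 0.00756·837/(2·7.65) = 1.1314 − 0.41358 = 0.71779.
h = 0.71779² = 0.51523 m.

0.515 m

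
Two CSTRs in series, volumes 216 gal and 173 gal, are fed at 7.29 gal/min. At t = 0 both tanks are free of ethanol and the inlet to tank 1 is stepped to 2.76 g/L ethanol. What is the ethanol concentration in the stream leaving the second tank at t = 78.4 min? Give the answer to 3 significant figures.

Species balance on tank i: dCᵢ/dt = (Cᵢ₋₁ − Cᵢ)/τᵢ with τᵢ = Vᵢ/Q.
τ₁ = 216/7.29 = 29.630 min; τ₂ = 173/7.29 = 23.731 min.
Solving the cascade with C₁(0)=C₂(0)=0 gives C₂(t) = C_in[1 − (τ₁ e^(−t/τ₁) − τ₂ e^(−t/τ₂))/(τ₁ − τ₂)].
At t = 78.4: e^(−t/τ₁) = 0.070934, e^(−t/τ₂) = 0.036748.
C₂ = 2.76·[1 − (29.630·0.070934 − 23.731·0.036748)/(5.8985)] = 2.76·0.79152 = 2.1846 g/L.

2.18 g/L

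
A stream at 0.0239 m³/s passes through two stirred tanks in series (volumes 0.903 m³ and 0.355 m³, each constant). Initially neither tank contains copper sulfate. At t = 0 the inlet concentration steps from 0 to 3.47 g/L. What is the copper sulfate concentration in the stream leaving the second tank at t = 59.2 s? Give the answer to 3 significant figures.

Time constants: τᵢ = Vᵢ/Q for each well-mixed tank.
τ₁ = 0.903/0.0239 = 37.782 s; τ₂ = 0.355/0.0239 = 14.854 s.
Solving the cascade with C₁(0)=C₂(0)=0 gives C₂(t) = C_in[1 − (τ₁ e^(−t/τ₁) − τ₂ e^(−t/τ₂))/(τ₁ − τ₂)].
At t = 59.2: e^(−t/τ₁) = 0.20870, e^(−t/τ₂) = 0.018582.
C₂ = 3.47·[1 − (37.782·0.20870 − 14.854·0.018582)/(22.929)] = 3.47·0.66814 = 2.3185 g/L.

2.32 g/L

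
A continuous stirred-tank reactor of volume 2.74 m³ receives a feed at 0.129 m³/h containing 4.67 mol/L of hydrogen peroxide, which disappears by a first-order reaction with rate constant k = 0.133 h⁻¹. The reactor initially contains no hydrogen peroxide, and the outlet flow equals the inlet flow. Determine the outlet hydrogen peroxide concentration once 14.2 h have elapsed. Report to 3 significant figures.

1.13 mol/L

V dC/dt = Q(C_in − C) − k V C.
dC/dt = (Q/V) C_in − (Q/V + k) C; effective rate a = Q/V + k = 0.047080 + 0.133 = 0.18008 h⁻¹.
C_ss = Q C_in/(Q + kV) = 1.2209 mol/L; C(t) = C_ss + (C₀ − C_ss) e^(−a t).
C(14.2) = 1.2209 + (-1.2209)·e^(−0.18008·14.2) = 1.2209 + (-1.2209)·0.077526 = 1.1263 mol/L.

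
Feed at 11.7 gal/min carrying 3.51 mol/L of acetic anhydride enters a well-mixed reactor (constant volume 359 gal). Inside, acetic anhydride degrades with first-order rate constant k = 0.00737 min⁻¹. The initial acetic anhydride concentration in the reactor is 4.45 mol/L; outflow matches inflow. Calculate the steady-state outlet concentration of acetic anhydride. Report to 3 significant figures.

V dC/dt = Q(C_in − C) − k V C.
At steady state: 0 = Q C_in − (Q + kV) C_ss, so C_ss = Q C_in/(Q + kV).
C_ss = 11.7·3.51/(11.7 + 0.00737·359) = 41.067/14.346 = 2.8626 mol/L.

2.86 mol/L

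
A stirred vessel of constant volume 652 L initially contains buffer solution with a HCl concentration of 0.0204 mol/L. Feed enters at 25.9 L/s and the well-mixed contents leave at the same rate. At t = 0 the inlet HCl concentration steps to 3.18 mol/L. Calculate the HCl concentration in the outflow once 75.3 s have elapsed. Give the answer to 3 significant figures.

Unsteady species balance (constant V, well mixed): V dC/dt = Q(C_in − C).
Time constant τ = V/Q = 652/25.9 = 25.174 s.
Solution: C(t) = C_in + (C₀ − C_in) e^(−t/τ).
C(75.3) = 3.18 + (0.0204 − 3.18)·e^(−75.3/25.174) = 3.18 + (-3.1596)·0.050227 = 3.0213 mol/L.

3.02 mol/L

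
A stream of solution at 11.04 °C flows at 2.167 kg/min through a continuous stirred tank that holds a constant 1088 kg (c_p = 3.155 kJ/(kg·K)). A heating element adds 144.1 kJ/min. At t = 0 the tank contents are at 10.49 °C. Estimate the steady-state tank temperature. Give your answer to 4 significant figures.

32.12 °C

M c_p dT/dt = ṁ c_p (T_in − T) + Q̇.
At steady state dT/dt = 0 ⇒ T_ss = T_in + Q̇/(ṁ c_p) = 11.04 + 144.1/(2.167·3.155) = 32.1169 °C.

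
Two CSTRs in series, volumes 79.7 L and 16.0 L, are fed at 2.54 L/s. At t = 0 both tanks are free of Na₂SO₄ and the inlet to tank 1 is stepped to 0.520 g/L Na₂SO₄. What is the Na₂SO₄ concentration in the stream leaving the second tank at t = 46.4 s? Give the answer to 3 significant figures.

0.372 g/L

Time constants: τᵢ = Vᵢ/Q for each well-mixed tank.
τ₁ = 79.7/2.54 = 31.378 s; τ₂ = 16.0/2.54 = 6.2992 s.
Solving the cascade with C₁(0)=C₂(0)=0 gives C₂(t) = C_in[1 − (τ₁ e^(−t/τ₁) − τ₂ e^(−t/τ₂))/(τ₁ − τ₂)].
At t = 46.4: e^(−t/τ₁) = 0.22792, e^(−t/τ₂) = 0.00063239.
C₂ = 0.520·[1 − (31.378·0.22792 − 6.2992·0.00063239)/(25.079)] = 0.520·0.71499 = 0.37179 g/L.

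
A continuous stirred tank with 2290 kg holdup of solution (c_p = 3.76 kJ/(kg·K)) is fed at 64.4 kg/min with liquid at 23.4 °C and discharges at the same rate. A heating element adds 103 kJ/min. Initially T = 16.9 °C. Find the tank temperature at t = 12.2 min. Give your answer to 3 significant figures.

18.9 °C

Energy balance: M c_p dT/dt = ṁ c_p (T_in − T) + 103.
τ = M/ṁ = 35.559 min; T_ss = T_in + Q̇/(ṁ c_p) = 23.4 + 103/(64.4·3.76) = 23.825 °C.
Integrating: T(t) = T_ss + (T₀ − T_ss) e^(−t/τ).
T(12.2) = 23.825 + (-6.9254)·e^(−12.2/35.559) = 23.825 + (-6.9254)·0.70957 = 18.911 °C.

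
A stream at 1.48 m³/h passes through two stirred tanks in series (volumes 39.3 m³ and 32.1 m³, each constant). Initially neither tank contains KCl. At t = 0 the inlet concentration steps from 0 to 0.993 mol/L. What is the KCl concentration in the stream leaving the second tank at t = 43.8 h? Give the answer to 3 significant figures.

0.539 mol/L

Time constants: τᵢ = Vᵢ/Q for each well-mixed tank.
τ₁ = 39.3/1.48 = 26.554 h; τ₂ = 32.1/1.48 = 21.689 h.
Tank 1: C₁ = C_in(1 − e^(−t/τ₁)). Tank 2 (τ₁ ≠ τ₂): C₂ = C_in[1 − (τ₁ e^(−t/τ₁) − τ₂ e^(−t/τ₂))/(τ₁ − τ₂)].
At t = 43.8: e^(−t/τ₁) = 0.19215, e^(−t/τ₂) = 0.13273.
C₂ = 0.993·[1 − (26.554·0.19215 − 21.689·0.13273)/(4.8649)] = 0.993·0.54292 = 0.53912 mol/L.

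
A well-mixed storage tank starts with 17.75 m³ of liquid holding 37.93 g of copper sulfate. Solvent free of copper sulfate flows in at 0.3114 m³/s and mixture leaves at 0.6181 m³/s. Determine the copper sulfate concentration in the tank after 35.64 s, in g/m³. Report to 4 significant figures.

0.8090 g/m³

Total volume: dV/dt = Q_in − Q_out = -0.306700 m³/s, so V(t) = 17.75 − 0.306700 t and V(35.64) = 6.81921 m³.
No copper sulfate enters, so dm/dt = −Q_out · (m/V).
dm/m = −Q_out dt/(V₀ − 0.306700 t); integrating gives ln(m/m₀) = −(Q_out/(Q_in−Q_out)) ln(V/V₀).
m = m₀ (V₀/V)^(Q_out/(Q_in−Q_out)) = 37.93 × (17.75/6.81921)^(-2.01532) = 5.51681 g.
C = m/V = 5.51681/6.81921 = 0.809009 g/m³.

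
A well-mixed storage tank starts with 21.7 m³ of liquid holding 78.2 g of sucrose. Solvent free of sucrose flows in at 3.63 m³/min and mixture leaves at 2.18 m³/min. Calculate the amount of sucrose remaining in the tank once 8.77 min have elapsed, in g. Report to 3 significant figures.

39.1 g

Let m(t) be the amount of sucrose. Volume: V(t) = V₀ + (Q_in − Q_out) t = 21.7 + 1.4500 t; V(8.77) = 34.416 m³.
Species balance (pure solvent in): dm/dt = −Q_out · m/V(t).
Separate: dm/m = −Q_out dt/V(t) ⇒ ln(m/m₀) = −(Q_out/(Q_in−Q_out)) ln(V/V₀).
m = m₀ (V₀/V)^(Q_out/(Q_in−Q_out)) = 78.2 × (21.7/34.416)^(1.5034) = 39.089 g.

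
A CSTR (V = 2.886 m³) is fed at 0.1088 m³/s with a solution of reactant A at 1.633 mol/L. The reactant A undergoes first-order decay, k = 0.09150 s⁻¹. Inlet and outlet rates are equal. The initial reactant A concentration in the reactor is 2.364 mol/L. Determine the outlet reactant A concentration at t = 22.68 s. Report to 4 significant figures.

0.5773 mol/L

Species balance: V dC/dt = Q C_in − Q C − k V C.
dC/dt = (Q/V) C_in − (Q/V + k) C; effective rate a = Q/V + k = 0.0376992 + 0.09150 = 0.129199 s⁻¹.
C_ss = Q C_in/(Q + kV) = 0.476495 mol/L; C(t) = C_ss + (C₀ − C_ss) e^(−a t).
C(22.68) = 0.476495 + (1.88750)·e^(−0.129199·22.68) = 0.476495 + (1.88750)·0.0533843 = 0.577259 mol/L.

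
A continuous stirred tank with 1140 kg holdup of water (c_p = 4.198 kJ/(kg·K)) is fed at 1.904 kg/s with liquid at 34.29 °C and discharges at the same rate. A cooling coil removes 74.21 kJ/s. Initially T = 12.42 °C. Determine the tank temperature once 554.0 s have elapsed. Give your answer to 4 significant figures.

First-law balance (no shaft work): M c_p dT/dt = ṁ c_p (T_in − T) − 74.21.
τ = M/ṁ = 598.739 s; T_ss = T_in − Q̇/(ṁ c_p) = 34.29 − 74.21/(1.904·4.198) = 25.0056 °C.
Integrating: T(t) = T_ss + (T₀ − T_ss) e^(−t/τ).
T(554.0) = 25.0056 + (-12.5856)·e^(−554.0/598.739) = 25.0056 + (-12.5856)·0.396422 = 20.0164 °C.

20.02 °C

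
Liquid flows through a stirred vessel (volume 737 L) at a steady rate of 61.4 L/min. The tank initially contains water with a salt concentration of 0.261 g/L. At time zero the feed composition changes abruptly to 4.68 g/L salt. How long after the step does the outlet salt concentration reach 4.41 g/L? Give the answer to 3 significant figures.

33.6 min

Accumulation = in − out for the solute gives V dC/dt = Q(C_in − C), so τ = V/Q = 12.003 min.
C(t) = C_in + (C₀ − C_in) e^(−t/τ). Set C = 4.41 and solve for t:
e^(−t/τ) = (C − C_in)/(C₀ − C_in) = (4.41 − 4.68)/(0.261 − 4.68) = 0.061100
t = −τ ln(…) = 12.003 × 2.7952 = 33.552 min.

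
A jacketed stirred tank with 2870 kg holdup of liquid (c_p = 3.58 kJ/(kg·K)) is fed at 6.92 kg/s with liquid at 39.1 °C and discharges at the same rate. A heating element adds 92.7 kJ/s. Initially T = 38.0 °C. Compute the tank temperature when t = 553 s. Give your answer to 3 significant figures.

M c_p dT/dt = ṁ c_p (T_in − T) + Q̇.
τ = M/ṁ = 414.74 s; T_ss = T_in + Q̇/(ṁ c_p) = 39.1 + 92.7/(6.92·3.58) = 42.842 °C.
Solution: T(t) = T_ss + (T₀ − T_ss) e^(−t/τ).
T(553) = 42.842 + (-4.8419)·e^(−553/414.74) = 42.842 + (-4.8419)·0.26359 = 41.566 °C.

41.6 °C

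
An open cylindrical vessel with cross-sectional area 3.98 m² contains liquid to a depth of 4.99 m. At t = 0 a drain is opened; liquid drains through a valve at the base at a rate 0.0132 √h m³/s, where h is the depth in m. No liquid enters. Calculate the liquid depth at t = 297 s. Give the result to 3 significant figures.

3.03 m

Mass balance (ρ constant): A dh/dt = −0.0132 √h.
This is separable: 2 d(√h)/dt = −0.0132/A, so √h = √h₀ − (0.0132/(2A)) t.
√h = √4.99 − 0.0132·297/(2·3.98) = 2.2338 − 0.49251 = 1.7413.
h = 1.7413² = 3.0322 m.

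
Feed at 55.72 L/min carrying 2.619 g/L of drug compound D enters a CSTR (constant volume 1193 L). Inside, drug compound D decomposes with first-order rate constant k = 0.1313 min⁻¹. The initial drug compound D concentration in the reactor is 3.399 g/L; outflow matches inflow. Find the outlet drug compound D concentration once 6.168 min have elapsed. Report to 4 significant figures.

1.592 g/L

Accumulation = in − out − consumed: V dC/dt = Q C_in − Q C − k V C.
dC/dt = (Q/V) C_in − (Q/V + k) C; effective rate a = Q/V + k = 0.0467058 + 0.1313 = 0.178006 min⁻¹.
C_ss = Q C_in/(Q + kV) = 0.687182 g/L; C(t) = C_ss + (C₀ − C_ss) e^(−a t).
C(6.168) = 0.687182 + (2.71182)·e^(−0.178006·6.168) = 0.687182 + (2.71182)·0.333558 = 1.59173 g/L.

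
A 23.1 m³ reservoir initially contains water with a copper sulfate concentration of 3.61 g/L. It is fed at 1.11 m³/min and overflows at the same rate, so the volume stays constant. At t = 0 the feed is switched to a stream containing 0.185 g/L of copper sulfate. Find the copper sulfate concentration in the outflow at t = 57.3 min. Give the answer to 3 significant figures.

0.403 g/L

Mass balance on the solute (V constant): V dC/dt = Q(C_in − C).
Rewrite as dC/dt + C/τ = C_in/τ, τ = V/Q = 20.811 min.
C approaches C_in exponentially: C(t) = C_in + (C₀ − C_in) e^(−t/τ).
C(57.3) = 0.185 + (3.61 − 0.185)·e^(−57.3/20.811) = 0.185 + (3.4250)·0.063712 = 0.40321 g/L.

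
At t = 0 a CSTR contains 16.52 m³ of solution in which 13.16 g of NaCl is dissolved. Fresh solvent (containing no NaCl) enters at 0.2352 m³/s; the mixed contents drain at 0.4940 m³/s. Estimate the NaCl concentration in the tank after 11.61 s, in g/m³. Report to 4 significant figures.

0.6638 g/m³

Total volume: dV/dt = Q_in − Q_out = -0.258800 m³/s, so V(t) = 16.52 − 0.258800 t and V(11.61) = 13.5153 m³.
No NaCl enters, so dm/dt = −Q_out · (m/V).
Separate: dm/m = −Q_out dt/V(t) ⇒ ln(m/m₀) = −(Q_out/(Q_in−Q_out)) ln(V/V₀).
m = m₀ (V₀/V)^(Q_out/(Q_in−Q_out)) = 13.16 × (16.52/13.5153)^(-1.90881) = 8.97097 g.
C = m/V = 8.97097/13.5153 = 0.663763 g/m³.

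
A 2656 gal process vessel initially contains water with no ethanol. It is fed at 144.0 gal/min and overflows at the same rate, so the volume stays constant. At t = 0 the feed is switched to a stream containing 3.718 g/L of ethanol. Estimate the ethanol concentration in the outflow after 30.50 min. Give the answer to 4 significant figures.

Unsteady species balance (constant V, well mixed): V dC/dt = Q(C_in − C).
Rewrite as dC/dt + C/τ = C_in/τ, τ = V/Q = 18.4444 min.
This is linear first-order; C(t) = C_in + (C₀ − C_in) e^(−t/τ).
C(30.50) = 3.718 + (0 − 3.718)·e^(−30.50/18.4444) = 3.718 + (-3.71800)·0.191357 = 3.00653 g/L.

3.007 g/L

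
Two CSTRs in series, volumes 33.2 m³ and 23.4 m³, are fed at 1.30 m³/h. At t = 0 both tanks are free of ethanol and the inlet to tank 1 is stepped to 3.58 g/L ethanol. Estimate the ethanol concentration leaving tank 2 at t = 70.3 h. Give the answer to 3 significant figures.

2.98 g/L

Each tank obeys Vᵢ dCᵢ/dt = Q(Cᵢ₋₁ − Cᵢ), so τᵢ = Vᵢ/Q.
τ₁ = 33.2/1.30 = 25.538 h; τ₂ = 23.4/1.30 = 18.000 h.
Tank 1: C₁ = C_in(1 − e^(−t/τ₁)). Tank 2 (τ₁ ≠ τ₂): C₂ = C_in[1 − (τ₁ e^(−t/τ₁) − τ₂ e^(−t/τ₂))/(τ₁ − τ₂)].
At t = 70.3: e^(−t/τ₁) = 0.063755, e^(−t/τ₂) = 0.020130.
C₂ = 3.58·[1 − (25.538·0.063755 − 18.000·0.020130)/(7.5385)] = 3.58·0.83208 = 2.9788 g/L.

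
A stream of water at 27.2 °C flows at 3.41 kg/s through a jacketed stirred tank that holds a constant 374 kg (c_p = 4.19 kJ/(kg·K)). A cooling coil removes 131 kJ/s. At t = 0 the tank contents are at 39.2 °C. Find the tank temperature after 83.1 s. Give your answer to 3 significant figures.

Energy balance: M c_p dT/dt = ṁ c_p (T_in − T) − 131.
Rearrange: dT/dt = (T_ss − T)/τ with τ = M/ṁ = 109.68 s and T_ss = T_in − Q̇/(ṁ c_p) = 18.031 °C.
T approaches T_ss exponentially: T(t) = T_ss + (T₀ − T_ss) e^(−t/τ).
T(83.1) = 18.031 + (21.169)·e^(−83.1/109.68) = 18.031 + (21.169)·0.46875 = 27.954 °C.

28.0 °C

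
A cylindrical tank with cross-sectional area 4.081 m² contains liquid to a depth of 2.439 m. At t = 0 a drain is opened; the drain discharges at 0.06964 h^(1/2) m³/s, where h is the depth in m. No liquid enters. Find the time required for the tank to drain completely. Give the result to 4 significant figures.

A dh/dt = −Q_out = −0.06964 √h.
∫ h^(−1/2) dh = −(0.06964/A) ∫ dt, giving 2√h = 2√h₀ − (0.06964/A) t.
Tank is empty when √h = 0: t_empty = 2A√h₀/0.06964.
t_empty = 2·4.081·√2.439/0.06964 = 8.16200·1.56173/0.06964 = 183.039 s.

183.0 s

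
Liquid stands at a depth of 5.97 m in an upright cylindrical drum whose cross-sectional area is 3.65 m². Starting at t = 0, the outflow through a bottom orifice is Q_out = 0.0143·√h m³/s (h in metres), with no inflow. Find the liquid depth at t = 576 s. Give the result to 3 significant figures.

A dh/dt = −Q_out = −0.0143 √h.
∫ h^(−1/2) dh = −(0.0143/A) ∫ dt, giving 2√h = 2√h₀ − (0.0143/A) t.
√h = √5.97 − 0.0143·576/(2·3.65) = 2.4434 − 1.1283 = 1.3150.
h = 1.3150² = 1.7293 m.

1.73 m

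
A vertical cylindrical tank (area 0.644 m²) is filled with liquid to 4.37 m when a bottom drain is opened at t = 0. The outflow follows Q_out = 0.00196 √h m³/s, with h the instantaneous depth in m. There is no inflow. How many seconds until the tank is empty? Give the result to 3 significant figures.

Mass balance (ρ constant): A dh/dt = −0.00196 √h.
∫ h^(−1/2) dh = −(0.00196/A) ∫ dt, giving 2√h = 2√h₀ − (0.00196/A) t.
Set h = 0: 2√h₀ = (0.00196/A) t_empty ⇒ t_empty = 2A√h₀/0.00196.
t_empty = 2·0.644·√4.37/0.00196 = 1.2880·2.0905/0.00196 = 1373.7 s.

1370 s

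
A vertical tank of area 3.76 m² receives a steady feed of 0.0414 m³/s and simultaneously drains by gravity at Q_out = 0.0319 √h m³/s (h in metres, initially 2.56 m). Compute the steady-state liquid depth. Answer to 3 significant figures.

1.68 m

A dh/dt = Q_in − 0.0319 √h. Steady state requires inflow = outflow:
Q_in = 0.0319 √h_ss ⇒ √h_ss = 0.0414/0.0319 = 1.2978.
h_ss = 1.2978² = 1.6843 m. (Since h₀ = 2.56 m > h_ss, the level will fall toward this value.)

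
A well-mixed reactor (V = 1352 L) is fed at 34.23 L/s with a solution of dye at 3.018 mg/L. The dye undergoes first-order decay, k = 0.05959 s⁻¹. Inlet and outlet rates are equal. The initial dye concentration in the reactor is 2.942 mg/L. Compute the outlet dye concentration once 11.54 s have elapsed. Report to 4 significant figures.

V dC/dt = Q(C_in − C) − k V C.
dC/dt = (Q/V) C_in − (Q/V + k) C; effective rate a = Q/V + k = 0.0253180 + 0.05959 = 0.0849080 s⁻¹.
C_ss = Q C_in/(Q + kV) = 0.899913 mg/L; C(t) = C_ss + (C₀ − C_ss) e^(−a t).
C(11.54) = 0.899913 + (2.04209)·e^(−0.0849080·11.54) = 0.899913 + (2.04209)·0.375372 = 1.66645 mg/L.

1.666 mg/L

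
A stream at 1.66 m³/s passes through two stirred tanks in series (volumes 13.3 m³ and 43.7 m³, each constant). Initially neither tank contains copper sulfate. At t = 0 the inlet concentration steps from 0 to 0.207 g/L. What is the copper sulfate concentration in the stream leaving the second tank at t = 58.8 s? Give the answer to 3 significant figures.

Each tank obeys Vᵢ dCᵢ/dt = Q(Cᵢ₋₁ − Cᵢ), so τᵢ = Vᵢ/Q.
τ₁ = 13.3/1.66 = 8.0120 s; τ₂ = 43.7/1.66 = 26.325 s.
Tank 1: C₁ = C_in(1 − e^(−t/τ₁)). Tank 2 (τ₁ ≠ τ₂): C₂ = C_in[1 − (τ₁ e^(−t/τ₁) − τ₂ e^(−t/τ₂))/(τ₁ − τ₂)].
At t = 58.8: e^(−t/τ₁) = 0.00064973, e^(−t/τ₂) = 0.10714.
C₂ = 0.207·[1 − (8.0120·0.00064973 − 26.325·0.10714)/(-18.313)] = 0.207·0.84627 = 0.17518 g/L.

0.175 g/L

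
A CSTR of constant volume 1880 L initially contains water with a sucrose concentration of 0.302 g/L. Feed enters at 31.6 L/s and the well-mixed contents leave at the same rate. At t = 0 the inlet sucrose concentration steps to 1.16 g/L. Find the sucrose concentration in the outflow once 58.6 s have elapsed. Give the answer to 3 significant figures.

0.840 g/L

Transient balance on the dissolved component: V dC/dt = Q(C_in − C).
Rewrite as dC/dt + C/τ = C_in/τ, τ = V/Q = 59.494 s.
C approaches C_in exponentially: C(t) = C_in + (C₀ − C_in) e^(−t/τ).
C(58.6) = 1.16 + (0.302 − 1.16)·e^(−58.6/59.494) = 1.16 + (-0.85800)·0.37345 = 0.83958 g/L.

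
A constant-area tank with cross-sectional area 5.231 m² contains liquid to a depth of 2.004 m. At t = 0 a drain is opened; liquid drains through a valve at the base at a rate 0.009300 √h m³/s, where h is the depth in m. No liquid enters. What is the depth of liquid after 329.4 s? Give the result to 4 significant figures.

1.261 m

A dh/dt = −Q_out = −0.009300 √h.
∫ h^(−1/2) dh = −(0.009300/A) ∫ dt, giving 2√h = 2√h₀ − (0.009300/A) t.
√h = √2.004 − 0.009300·329.4/(2·5.231) = 1.41563 − 0.292814 = 1.12281.
h = 1.12281² = 1.26071 m.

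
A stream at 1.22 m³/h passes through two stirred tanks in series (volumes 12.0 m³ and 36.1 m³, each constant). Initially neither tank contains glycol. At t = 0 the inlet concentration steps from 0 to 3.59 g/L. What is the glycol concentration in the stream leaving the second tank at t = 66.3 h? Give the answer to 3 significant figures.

3.02 g/L

Time constants: τᵢ = Vᵢ/Q for each well-mixed tank.
τ₁ = 12.0/1.22 = 9.8361 h; τ₂ = 36.1/1.22 = 29.590 h.
Tank 1: C₁ = C_in(1 − e^(−t/τ₁)). Tank 2 (τ₁ ≠ τ₂): C₂ = C_in[1 − (τ₁ e^(−t/τ₁) − τ₂ e^(−t/τ₂))/(τ₁ − τ₂)].
At t = 66.3: e^(−t/τ₁) = 0.0011821, e^(−t/τ₂) = 0.10639.
C₂ = 3.59·[1 − (9.8361·0.0011821 − 29.590·0.10639)/(-19.754)] = 3.59·0.84122 = 3.0200 g/L.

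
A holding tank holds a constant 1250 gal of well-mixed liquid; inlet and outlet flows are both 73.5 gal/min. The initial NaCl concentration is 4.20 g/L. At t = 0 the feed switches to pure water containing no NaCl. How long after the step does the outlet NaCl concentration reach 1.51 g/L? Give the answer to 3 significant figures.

Species balance: V dC/dt = Q(C_in − C) ⇒ τ = V/Q = 17.007 min.
C(t) = C_in + (C₀ − C_in) e^(−t/τ). Set C = 1.51 and solve for t:
e^(−t/τ) = (C − C_in)/(C₀ − C_in) = (1.51 − 0)/(4.20 − 0) = 0.35952
t = −τ ln(…) = 17.007 × 1.0230 = 17.398 min.

17.4 min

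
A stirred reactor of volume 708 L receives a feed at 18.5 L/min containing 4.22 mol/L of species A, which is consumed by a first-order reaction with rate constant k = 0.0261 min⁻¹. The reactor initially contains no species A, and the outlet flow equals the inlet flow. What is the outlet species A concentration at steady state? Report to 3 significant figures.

Species balance: V dC/dt = Q C_in − Q C − k V C.
At steady state: 0 = Q C_in − (Q + kV) C_ss, so C_ss = Q C_in/(Q + kV).
C_ss = 18.5·4.22/(18.5 + 0.0261·708) = 78.070/36.979 = 2.1112 mol/L.

2.11 mol/L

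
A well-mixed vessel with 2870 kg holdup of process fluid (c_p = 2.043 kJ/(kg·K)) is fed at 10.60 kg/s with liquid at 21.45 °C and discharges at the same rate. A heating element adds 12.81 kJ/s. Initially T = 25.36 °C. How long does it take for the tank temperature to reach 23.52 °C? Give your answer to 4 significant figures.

218.9 s

M c_p dT/dt = ṁ c_p (T_in − T) + Q̇.
τ = M/ṁ = 270.755 s; T_ss = T_in + Q̇/(ṁ c_p) = 22.0415 °C.
T(t) = T_ss + (T₀ − T_ss) e^(−t/τ). Set T = 23.52:
e^(−t/τ) = (23.52 − 22.0415)/(25.36 − 22.0415) = 0.445528
t = −270.755 · ln(0.445528) = 218.904 s.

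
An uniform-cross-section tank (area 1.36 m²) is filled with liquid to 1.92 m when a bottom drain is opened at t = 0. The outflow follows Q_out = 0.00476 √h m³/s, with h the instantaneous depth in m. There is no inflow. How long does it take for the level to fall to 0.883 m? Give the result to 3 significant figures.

255 s

A dh/dt = −Q_out = −0.00476 √h.
Separate and integrate: 2(√h − √h₀) = −(0.00476/A) t.
t = 2A(√h₀ − √h)/0.00476 = 2·1.36·(√1.92 − √0.883)/0.00476
  = 2.7200 × (1.3856 − 0.93968) / 0.00476 = 254.83 s.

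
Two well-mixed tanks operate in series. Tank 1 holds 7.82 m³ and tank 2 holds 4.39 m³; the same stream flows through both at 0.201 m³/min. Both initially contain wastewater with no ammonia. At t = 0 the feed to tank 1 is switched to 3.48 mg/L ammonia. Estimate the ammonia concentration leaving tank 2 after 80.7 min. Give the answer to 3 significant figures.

Time constants: τᵢ = Vᵢ/Q for each well-mixed tank.
τ₁ = 7.82/0.201 = 38.905 min; τ₂ = 4.39/0.201 = 21.841 min.
Solving the cascade with C₁(0)=C₂(0)=0 gives C₂(t) = C_in[1 − (τ₁ e^(−t/τ₁) − τ₂ e^(−t/τ₂))/(τ₁ − τ₂)].
At t = 80.7: e^(−t/τ₁) = 0.12565, e^(−t/τ₂) = 0.024849.
C₂ = 3.48·[1 − (38.905·0.12565 − 21.841·0.024849)/(17.065)] = 3.48·0.74534 = 2.5938 mg/L.

2.59 mg/L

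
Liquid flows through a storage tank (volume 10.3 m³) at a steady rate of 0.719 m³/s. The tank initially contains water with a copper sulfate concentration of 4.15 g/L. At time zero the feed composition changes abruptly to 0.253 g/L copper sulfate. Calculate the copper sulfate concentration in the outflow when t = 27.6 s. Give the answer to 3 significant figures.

0.821 g/L

Unsteady species balance (constant V, well mixed): V dC/dt = Q(C_in − C).
Rewrite as dC/dt + C/τ = C_in/τ, τ = V/Q = 14.325 s.
C approaches C_in exponentially: C(t) = C_in + (C₀ − C_in) e^(−t/τ).
C(27.6) = 0.253 + (4.15 − 0.253)·e^(−27.6/14.325) = 0.253 + (3.8970)·0.14564 = 0.82055 g/L.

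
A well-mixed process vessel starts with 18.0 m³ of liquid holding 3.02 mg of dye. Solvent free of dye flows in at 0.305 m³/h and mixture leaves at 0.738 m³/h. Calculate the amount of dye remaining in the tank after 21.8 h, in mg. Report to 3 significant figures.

0.851 mg

Let m(t) be the amount of dye. Volume: V(t) = V₀ + (Q_in − Q_out) t = 18.0 − 0.43300 t; V(21.8) = 8.5606 m³.
Solute balance: dm/dt = 0 − Q_out C = −Q_out m/V(t).
Separate: dm/m = −Q_out dt/V(t) ⇒ ln(m/m₀) = −(Q_out/(Q_in−Q_out)) ln(V/V₀).
m = m₀ (V₀/V)^(Q_out/(Q_in−Q_out)) = 3.02 × (18.0/8.5606)^(-1.7044) = 0.85091 mg.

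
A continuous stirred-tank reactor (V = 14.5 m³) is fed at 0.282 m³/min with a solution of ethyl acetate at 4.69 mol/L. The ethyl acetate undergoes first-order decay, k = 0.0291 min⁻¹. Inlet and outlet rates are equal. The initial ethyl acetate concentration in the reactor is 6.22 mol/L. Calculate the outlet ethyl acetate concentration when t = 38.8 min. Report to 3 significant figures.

2.54 mol/L

Accumulation = in − out − consumed: V dC/dt = Q C_in − Q C − k V C.
dC/dt = (Q/V) C_in − (Q/V + k) C; effective rate a = Q/V + k = 0.019448 + 0.0291 = 0.048548 min⁻¹.
C_ss = Q C_in/(Q + kV) = 1.8788 mol/L; C(t) = C_ss + (C₀ − C_ss) e^(−a t).
C(38.8) = 1.8788 + (4.3412)·e^(−0.048548·38.8) = 1.8788 + (4.3412)·0.15203 = 2.5388 mol/L.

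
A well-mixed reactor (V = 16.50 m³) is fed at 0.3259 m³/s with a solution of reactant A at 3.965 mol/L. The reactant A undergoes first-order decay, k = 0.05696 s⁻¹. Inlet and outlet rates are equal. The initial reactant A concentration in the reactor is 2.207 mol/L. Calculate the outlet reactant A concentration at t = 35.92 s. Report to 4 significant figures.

Accumulation = in − out − consumed: V dC/dt = Q C_in − Q C − k V C.
dC/dt = (Q/V) C_in − (Q/V + k) C; effective rate a = Q/V + k = 0.0197515 + 0.05696 = 0.0767115 s⁻¹.
C_ss = Q C_in/(Q + kV) = 1.02090 mol/L; C(t) = C_ss + (C₀ − C_ss) e^(−a t).
C(35.92) = 1.02090 + (1.18610)·e^(−0.0767115·35.92) = 1.02090 + (1.18610)·0.0635786 = 1.09631 mol/L.

1.096 mol/L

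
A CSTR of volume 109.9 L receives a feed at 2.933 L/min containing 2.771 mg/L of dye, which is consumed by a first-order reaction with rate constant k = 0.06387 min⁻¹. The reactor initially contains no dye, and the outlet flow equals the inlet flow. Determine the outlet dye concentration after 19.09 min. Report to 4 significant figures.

Accumulation = in − out − consumed: V dC/dt = Q C_in − Q C − k V C.
dC/dt = (Q/V) C_in − (Q/V + k) C; effective rate a = Q/V + k = 0.0266879 + 0.06387 = 0.0905579 min⁻¹.
C_ss = Q C_in/(Q + kV) = 0.816629 mg/L; C(t) = C_ss + (C₀ − C_ss) e^(−a t).
C(19.09) = 0.816629 + (-0.816629)·e^(−0.0905579·19.09) = 0.816629 + (-0.816629)·0.177506 = 0.671672 mg/L.

0.6717 mg/L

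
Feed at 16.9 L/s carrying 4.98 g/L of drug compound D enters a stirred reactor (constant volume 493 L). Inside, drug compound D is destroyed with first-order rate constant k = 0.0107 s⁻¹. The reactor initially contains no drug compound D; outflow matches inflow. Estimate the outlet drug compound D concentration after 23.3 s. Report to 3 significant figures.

2.46 g/L

V dC/dt = Q(C_in − C) − k V C.
This is linear with rate a = Q/V + k = 0.044980 s⁻¹.
C_ss = Q C_in/(Q + kV) = 3.7953 g/L; C(t) = C_ss + (C₀ − C_ss) e^(−a t).
C(23.3) = 3.7953 + (-3.7953)·e^(−0.044980·23.3) = 3.7953 + (-3.7953)·0.35063 = 2.4646 g/L.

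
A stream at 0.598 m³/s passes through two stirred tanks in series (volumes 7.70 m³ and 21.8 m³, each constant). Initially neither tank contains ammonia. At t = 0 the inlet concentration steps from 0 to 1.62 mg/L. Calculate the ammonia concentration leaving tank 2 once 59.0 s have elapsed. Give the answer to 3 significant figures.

1.13 mg/L

Species balance on tank i: dCᵢ/dt = (Cᵢ₋₁ − Cᵢ)/τᵢ with τᵢ = Vᵢ/Q.
τ₁ = 7.70/0.598 = 12.876 s; τ₂ = 21.8/0.598 = 36.455 s.
Tank 1: C₁ = C_in(1 − e^(−t/τ₁)). Tank 2 (τ₁ ≠ τ₂): C₂ = C_in[1 − (τ₁ e^(−t/τ₁) − τ₂ e^(−t/τ₂))/(τ₁ − τ₂)].
At t = 59.0: e^(−t/τ₁) = 0.010234, e^(−t/τ₂) = 0.19821.
C₂ = 1.62·[1 − (12.876·0.010234 − 36.455·0.19821)/(-23.579)] = 1.62·0.69914 = 1.1326 mg/L.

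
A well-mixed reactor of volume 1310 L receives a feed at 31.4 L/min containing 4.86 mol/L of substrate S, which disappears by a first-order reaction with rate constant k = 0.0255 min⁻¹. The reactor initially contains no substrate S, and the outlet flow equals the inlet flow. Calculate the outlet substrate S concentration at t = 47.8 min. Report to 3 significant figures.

2.13 mol/L

Species balance: V dC/dt = Q C_in − Q C − k V C.
This is linear with rate a = Q/V + k = 0.049469 min⁻¹.
C_ss = Q C_in/(Q + kV) = 2.3548 mol/L; C(t) = C_ss + (C₀ − C_ss) e^(−a t).
C(47.8) = 2.3548 + (-2.3548)·e^(−0.049469·47.8) = 2.3548 + (-2.3548)·0.093983 = 2.1335 mol/L.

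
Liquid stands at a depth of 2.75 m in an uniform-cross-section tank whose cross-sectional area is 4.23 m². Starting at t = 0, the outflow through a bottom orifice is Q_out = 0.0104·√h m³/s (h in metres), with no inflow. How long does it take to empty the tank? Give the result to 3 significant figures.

1350 s

A dh/dt = −Q_out = −0.0104 √h.
∫ h^(−1/2) dh = −(0.0104/A) ∫ dt, giving 2√h = 2√h₀ − (0.0104/A) t.
Tank is empty when √h = 0: t_empty = 2A√h₀/0.0104.
t_empty = 2·4.23·√2.75/0.0104 = 8.4600·1.6583/0.0104 = 1349.0 s.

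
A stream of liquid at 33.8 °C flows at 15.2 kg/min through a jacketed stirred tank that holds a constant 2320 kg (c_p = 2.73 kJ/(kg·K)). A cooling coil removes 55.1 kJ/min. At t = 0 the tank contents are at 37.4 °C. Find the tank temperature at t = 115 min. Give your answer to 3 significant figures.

M c_p dT/dt = ṁ c_p (T_in − T) − Q̇.
Rearrange: dT/dt = (T_ss − T)/τ with τ = M/ṁ = 152.63 min and T_ss = T_in − Q̇/(ṁ c_p) = 32.472 °C.
T approaches T_ss exponentially: T(t) = T_ss + (T₀ − T_ss) e^(−t/τ).
T(115) = 32.472 + (4.9278)·e^(−115/152.63) = 32.472 + (4.9278)·0.47074 = 34.792 °C.

34.8 °C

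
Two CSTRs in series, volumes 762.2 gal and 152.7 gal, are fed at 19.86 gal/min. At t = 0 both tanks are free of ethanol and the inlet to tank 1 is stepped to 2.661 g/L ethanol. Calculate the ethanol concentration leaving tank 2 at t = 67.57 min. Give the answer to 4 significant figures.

2.089 g/L

Species balance on tank i: dCᵢ/dt = (Cᵢ₋₁ − Cᵢ)/τᵢ with τᵢ = Vᵢ/Q.
τ₁ = 762.2/19.86 = 38.3787 min; τ₂ = 152.7/19.86 = 7.68882 min.
Solving the cascade with C₁(0)=C₂(0)=0 gives C₂(t) = C_in[1 − (τ₁ e^(−t/τ₁) − τ₂ e^(−t/τ₂))/(τ₁ − τ₂)].
At t = 67.57: e^(−t/τ₁) = 0.171939, e^(−t/τ₂) = 0.000152540.
C₂ = 2.661·[1 − (38.3787·0.171939 − 7.68882·0.000152540)/(30.6898)] = 2.661·0.785023 = 2.08894 g/L.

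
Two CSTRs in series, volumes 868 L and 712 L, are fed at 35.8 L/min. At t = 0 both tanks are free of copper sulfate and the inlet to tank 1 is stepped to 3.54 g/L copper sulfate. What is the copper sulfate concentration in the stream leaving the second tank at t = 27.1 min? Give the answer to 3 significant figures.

Time constants: τᵢ = Vᵢ/Q for each well-mixed tank.
τ₁ = 868/35.8 = 24.246 min; τ₂ = 712/35.8 = 19.888 min.
Tank 1: C₁ = C_in(1 − e^(−t/τ₁)). Tank 2 (τ₁ ≠ τ₂): C₂ = C_in[1 − (τ₁ e^(−t/τ₁) − τ₂ e^(−t/τ₂))/(τ₁ − τ₂)].
At t = 27.1: e^(−t/τ₁) = 0.32702, e^(−t/τ₂) = 0.25599.
C₂ = 3.54·[1 − (24.246·0.32702 − 19.888·0.25599)/(4.3575)] = 3.54·0.34877 = 1.2346 g/L.

1.23 g/L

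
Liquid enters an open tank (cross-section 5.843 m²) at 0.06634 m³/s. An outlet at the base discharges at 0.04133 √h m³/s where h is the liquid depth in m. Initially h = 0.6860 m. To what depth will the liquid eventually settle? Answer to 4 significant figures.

2.576 m

A dh/dt = Q_in − 0.04133 √h. Steady state requires inflow = outflow:
Q_in = 0.04133 √h_ss ⇒ √h_ss = 0.06634/0.04133 = 1.60513.
h_ss = 1.60513² = 2.57644 m. (Since h₀ = 0.6860 m < h_ss, the level will rise toward this value.)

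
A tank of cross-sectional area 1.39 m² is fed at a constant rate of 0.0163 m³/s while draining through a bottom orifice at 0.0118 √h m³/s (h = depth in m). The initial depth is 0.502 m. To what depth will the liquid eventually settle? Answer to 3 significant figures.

1.91 m

A dh/dt = Q_in − 0.0118 √h. Steady state requires inflow = outflow:
Q_in = 0.0118 √h_ss ⇒ √h_ss = 0.0163/0.0118 = 1.3814.
h_ss = 1.3814² = 1.9081 m. (Since h₀ = 0.502 m < h_ss, the level will rise toward this value.)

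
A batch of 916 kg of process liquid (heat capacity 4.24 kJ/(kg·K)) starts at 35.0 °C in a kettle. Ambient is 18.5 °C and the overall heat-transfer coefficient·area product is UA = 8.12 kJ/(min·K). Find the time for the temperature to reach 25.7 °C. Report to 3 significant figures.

397 min

Energy balance: M c_p dT/dt = −UA(T − T_amb).
τ = M c_p/UA = 478.31 min; T_ss = T_amb = 18.500 °C.
T(t) = T_ss + (T₀ − T_ss)e^(−t/τ); set T = 25.7:
t = −τ ln[(T − T_ss)/(T₀ − T_ss)] = −478.31 · ln(0.43636) = 396.65 min.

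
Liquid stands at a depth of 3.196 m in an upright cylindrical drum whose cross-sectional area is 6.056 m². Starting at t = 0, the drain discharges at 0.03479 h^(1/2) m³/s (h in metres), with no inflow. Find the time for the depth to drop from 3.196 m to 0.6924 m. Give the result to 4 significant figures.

332.7 s

Accumulation of liquid (constant cross-section A): A dh/dt = −0.03479 √h.
This is separable: 2 d(√h)/dt = −0.03479/A, so √h = √h₀ − (0.03479/(2A)) t.
t = 2A(√h₀ − √h)/0.03479 = 2·6.056·(√3.196 − √0.6924)/0.03479
  = 12.1120 × (1.78774 − 0.832106) / 0.03479 = 332.699 s.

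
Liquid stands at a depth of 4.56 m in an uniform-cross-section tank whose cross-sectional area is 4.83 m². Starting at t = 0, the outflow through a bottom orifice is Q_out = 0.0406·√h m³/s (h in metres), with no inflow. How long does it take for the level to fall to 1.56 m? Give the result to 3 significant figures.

Accumulation of liquid (constant cross-section A): A dh/dt = −0.0406 √h.
Separate and integrate: 2(√h − √h₀) = −(0.0406/A) t.
t = 2A(√h₀ − √h)/0.0406 = 2·4.83·(√4.56 − √1.56)/0.0406
  = 9.6600 × (2.1354 − 1.2490) / 0.0406 = 210.91 s.

211 s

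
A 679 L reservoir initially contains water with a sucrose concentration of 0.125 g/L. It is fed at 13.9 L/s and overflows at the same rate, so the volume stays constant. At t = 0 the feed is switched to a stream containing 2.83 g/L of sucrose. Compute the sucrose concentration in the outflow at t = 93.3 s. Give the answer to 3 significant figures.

2.43 g/L

Unsteady species balance (constant V, well mixed): V dC/dt = Q(C_in − C).
So dC/dt = (C_in − C)/τ with τ = V/Q = 679/13.9 = 48.849 s.
This is linear first-order; C(t) = C_in + (C₀ − C_in) e^(−t/τ).
C(93.3) = 2.83 + (0.125 − 2.83)·e^(−93.3/48.849) = 2.83 + (-2.7050)·0.14808 = 2.4294 g/L.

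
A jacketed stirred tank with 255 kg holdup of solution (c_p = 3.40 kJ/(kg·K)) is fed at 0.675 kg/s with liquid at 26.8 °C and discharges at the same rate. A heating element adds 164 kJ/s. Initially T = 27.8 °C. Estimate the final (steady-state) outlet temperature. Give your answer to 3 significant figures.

M c_p dT/dt = ṁ c_p (T_in − T) + Q̇.
At steady state dT/dt = 0 ⇒ T_ss = T_in + Q̇/(ṁ c_p) = 26.8 + 164/(0.675·3.40) = 98.260 °C.

98.3 °C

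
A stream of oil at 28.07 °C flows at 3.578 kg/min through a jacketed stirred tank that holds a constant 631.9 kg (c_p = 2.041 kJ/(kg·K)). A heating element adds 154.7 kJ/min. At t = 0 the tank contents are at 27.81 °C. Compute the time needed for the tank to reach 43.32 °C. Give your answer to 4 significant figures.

M c_p dT/dt = ṁ c_p (T_in − T) + Q̇.
τ = M/ṁ = 176.607 min; T_ss = T_in + Q̇/(ṁ c_p) = 49.2540 °C.
T(t) = T_ss + (T₀ − T_ss) e^(−t/τ). Set T = 43.32:
e^(−t/τ) = (43.32 − 49.2540)/(27.81 − 49.2540) = 0.276719
t = −176.607 · ln(0.276719) = 226.896 min.

226.9 min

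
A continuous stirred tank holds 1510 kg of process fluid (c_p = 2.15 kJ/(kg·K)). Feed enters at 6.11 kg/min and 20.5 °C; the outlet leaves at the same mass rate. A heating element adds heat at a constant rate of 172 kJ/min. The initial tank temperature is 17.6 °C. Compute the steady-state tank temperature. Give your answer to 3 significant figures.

M c_p dT/dt = ṁ c_p (T_in − T) + Q̇.
At steady state dT/dt = 0 ⇒ T_ss = T_in + Q̇/(ṁ c_p) = 20.5 + 172/(6.11·2.15) = 33.593 °C.

33.6 °C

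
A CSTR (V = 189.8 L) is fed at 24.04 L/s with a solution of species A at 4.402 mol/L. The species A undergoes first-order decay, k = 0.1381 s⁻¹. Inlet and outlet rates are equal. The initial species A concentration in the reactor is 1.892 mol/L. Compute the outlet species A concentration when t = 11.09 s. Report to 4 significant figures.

V dC/dt = Q(C_in − C) − k V C.
This is linear with rate a = Q/V + k = 0.264760 s⁻¹.
C_ss = Q C_in/(Q + kV) = 2.10589 mol/L; C(t) = C_ss + (C₀ − C_ss) e^(−a t).
C(11.09) = 2.10589 + (-0.213894)·e^(−0.264760·11.09) = 2.10589 + (-0.213894)·0.0530678 = 2.09454 mol/L.

2.095 mol/L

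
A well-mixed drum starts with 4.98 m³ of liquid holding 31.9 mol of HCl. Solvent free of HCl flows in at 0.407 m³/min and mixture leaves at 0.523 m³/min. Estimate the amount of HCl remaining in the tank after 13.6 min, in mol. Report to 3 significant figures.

Total volume: dV/dt = Q_in − Q_out = -0.11600 m³/min, so V(t) = 4.98 − 0.11600 t and V(13.6) = 3.4024 m³.
No HCl enters, so dm/dt = −Q_out · (m/V).
dm/m = −Q_out dt/(V₀ − 0.11600 t); integrating gives ln(m/m₀) = −(Q_out/(Q_in−Q_out)) ln(V/V₀).
m = m₀ (V₀/V)^(Q_out/(Q_in−Q_out)) = 31.9 × (4.98/3.4024)^(-4.5086) = 5.7262 mol.

5.73 mol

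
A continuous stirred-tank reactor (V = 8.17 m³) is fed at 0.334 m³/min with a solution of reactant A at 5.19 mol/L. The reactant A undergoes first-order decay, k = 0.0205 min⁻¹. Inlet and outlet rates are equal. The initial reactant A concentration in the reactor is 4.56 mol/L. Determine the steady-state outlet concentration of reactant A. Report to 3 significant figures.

Accumulation = in − out − consumed: V dC/dt = Q C_in − Q C − k V C.
At steady state: 0 = Q C_in − (Q + kV) C_ss, so C_ss = Q C_in/(Q + kV).
C_ss = 0.334·5.19/(0.334 + 0.0205·8.17) = 1.7335/0.50148 = 3.4567 mol/L.

3.46 mol/L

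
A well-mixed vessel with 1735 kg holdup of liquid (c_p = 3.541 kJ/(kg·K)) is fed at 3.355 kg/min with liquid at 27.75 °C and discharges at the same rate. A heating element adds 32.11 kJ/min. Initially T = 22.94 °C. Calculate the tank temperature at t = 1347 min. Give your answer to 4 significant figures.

29.90 °C

First-law balance (no shaft work): M c_p dT/dt = ṁ c_p (T_in − T) + 32.11.
τ = M/ṁ = 517.139 min; T_ss = T_in + Q̇/(ṁ c_p) = 27.75 + 32.11/(3.355·3.541) = 30.4528 °C.
Integrating: T(t) = T_ss + (T₀ − T_ss) e^(−t/τ).
T(1347) = 30.4528 + (-7.51285)·e^(−1347/517.139) = 30.4528 + (-7.51285)·0.0739240 = 29.8975 °C.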